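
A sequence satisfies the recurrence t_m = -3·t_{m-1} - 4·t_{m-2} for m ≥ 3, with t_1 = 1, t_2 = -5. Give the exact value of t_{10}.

t_3 = 11  t_4 = -13  t_5 = -5  t_6 = 67  t_7 = -181  t_8 = 275  t_9 = -101  t_{10} = -797.

-797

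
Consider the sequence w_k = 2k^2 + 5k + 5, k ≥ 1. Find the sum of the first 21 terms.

Over k = 1..21: Σk = 231, Σk² = 3311.
Total = (2)·3311 + (5)·231 + (5)·21 = 7882.

7882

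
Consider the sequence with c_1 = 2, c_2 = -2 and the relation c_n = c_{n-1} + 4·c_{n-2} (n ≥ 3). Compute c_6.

14

Applying the relation repeatedly:
c_3 = 6  c_4 = -2  c_5 = 22  c_6 = 14.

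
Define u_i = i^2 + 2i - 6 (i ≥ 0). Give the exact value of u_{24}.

u_{24} = 1·24^2 + 2·24 - 6 = 618.

618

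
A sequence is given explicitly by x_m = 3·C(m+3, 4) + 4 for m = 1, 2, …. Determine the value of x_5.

214

C(8, 4) = 70, so x_5 = 214.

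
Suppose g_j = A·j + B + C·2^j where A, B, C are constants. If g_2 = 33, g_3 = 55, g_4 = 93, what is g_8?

The three given values yield: 2A + B + 4C = 33; 3A + B + 8C = 55; 4A + B + 16C = 93.
Subtracting the first from the second: A + 4C = 22.
Subtracting the second from the third: A + 8C = 38.
Solving: C = 4, A = 6, then B = 5.
So g_j = 6·j + 5 + 4·2^j; at j=8 this is 1077.

1077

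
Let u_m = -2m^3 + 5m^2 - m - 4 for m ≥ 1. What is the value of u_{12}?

-2752

u_{12} = -2·12^3 + 5·12^2 - 1·12 - 4 = -2752.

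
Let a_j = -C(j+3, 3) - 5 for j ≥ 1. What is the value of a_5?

-61

C(8, 3) = 56, so a_5 = -61.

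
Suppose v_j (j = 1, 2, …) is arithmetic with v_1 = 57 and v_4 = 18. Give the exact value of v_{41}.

-463

Common difference d = (18 - 57) / (4 - 1) = -13.
v_j = 57 + (j - 1)·(-13).
v_{41} = 57 + 40·(-13) = -463.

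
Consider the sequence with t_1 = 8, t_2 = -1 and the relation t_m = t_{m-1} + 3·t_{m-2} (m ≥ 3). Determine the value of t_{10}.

Applying the relation repeatedly:
t_3 = 23  t_4 = 20  t_5 = 89  t_6 = 149  t_7 = 416  t_8 = 863  t_9 = 2111  t_{10} = 4700.

4700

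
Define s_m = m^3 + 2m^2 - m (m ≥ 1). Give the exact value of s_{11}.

1562

s_{11} = 1·11^3 + 2·11^2 - 1·11 = 1562.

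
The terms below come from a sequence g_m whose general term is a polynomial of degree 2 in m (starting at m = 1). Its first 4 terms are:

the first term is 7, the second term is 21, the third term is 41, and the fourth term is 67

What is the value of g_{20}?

1299

1st diffs: 14, 20, 26.
2nd diffs: 6, 6 (constant).
So g_m = 3m^2 + 5m - 1.
Evaluating at m = 20 gives g_{20} = 1299.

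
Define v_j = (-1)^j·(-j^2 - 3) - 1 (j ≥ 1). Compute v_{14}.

-200

(-1)^14 = 1; -j^2 - 3 at j=14 is -199; so v_{14} = -200.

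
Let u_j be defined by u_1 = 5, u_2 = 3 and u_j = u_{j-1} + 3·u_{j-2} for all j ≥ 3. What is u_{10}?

4779

Iterate the recurrence:
u_3 = 18  u_4 = 27  u_5 = 81  u_6 = 162  u_7 = 405  u_8 = 891  u_9 = 2106  u_{10} = 4779.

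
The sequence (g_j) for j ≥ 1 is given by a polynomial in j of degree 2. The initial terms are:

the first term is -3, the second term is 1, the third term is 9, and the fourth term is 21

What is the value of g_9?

1st diffs: 4, 8, 12.
2nd diffs: 4, 4 (constant).
Newton forward-difference form: g_j = -3 + 4·C(j-1,1) + 4·C(j-1,2).
At j = 9: j-1 = 8, so g_9 = -3 + 32 + 112 = 141.

141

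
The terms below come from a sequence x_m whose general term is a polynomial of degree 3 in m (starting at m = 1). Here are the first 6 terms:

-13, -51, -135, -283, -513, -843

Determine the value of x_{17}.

-16221

1st diffs: -38, -84, -148, -230, -330.
2nd diffs: -46, -64, -82, -100.
3rd diffs: -18, -18, -18 (constant).
So x_m = -3m^3 - 5m^2 - 2m - 3.
Evaluating at m = 17 gives x_{17} = -16221.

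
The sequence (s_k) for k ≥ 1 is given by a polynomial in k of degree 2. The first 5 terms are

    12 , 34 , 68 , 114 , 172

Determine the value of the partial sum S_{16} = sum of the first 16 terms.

1st diffs: 22, 34, 46, 58.
2nd diffs: 12, 12, 12 (constant).
So s_k = 6k^2 + 4k + 2.
Continuing: …, 242, 324, 418, 524, …, s_{16} = 1602.
Summing k = 1..16 (16 terms) gives 9552.

9552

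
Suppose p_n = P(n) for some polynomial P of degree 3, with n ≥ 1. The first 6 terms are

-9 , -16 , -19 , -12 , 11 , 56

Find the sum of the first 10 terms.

1st diffs: -7, -3, 7, 23, 45.
2nd diffs: 4, 10, 16, 22.
3rd diffs: 6, 6, 6 (constant).
So p_n = n^3 - 4n^2 - 2n - 4.
Continuing: 129, 236, 383, 576.
Summing n = 1..10 (10 terms) gives 1335.

1335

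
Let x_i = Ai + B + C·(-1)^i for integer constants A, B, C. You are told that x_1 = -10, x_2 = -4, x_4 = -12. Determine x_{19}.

Write the equations: A + B - C = -10; 2A + B + C = -4; 4A + B + C = -12.
Subtracting the first from the second: A + 2C = 6.
Subtracting the second from the third: 2A = -8.
Solving: C = 5, A = -4, then B = -1.
So x_i = -4·i + (-1) + 5·(-1)^i; at i=19 this is -82.

-82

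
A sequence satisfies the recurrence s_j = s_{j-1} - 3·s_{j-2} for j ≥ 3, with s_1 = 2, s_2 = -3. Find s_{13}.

Step forward from the initial values:
s_3 = -9; s_4 = 0; s_5 = 27; …; s_{10} = 432; s_{11} = 351; s_{12} = -945; s_{13} = -1998.

-1998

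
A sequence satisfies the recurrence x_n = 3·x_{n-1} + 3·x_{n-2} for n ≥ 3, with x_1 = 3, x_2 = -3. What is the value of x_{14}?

Step forward from the initial values:
x_3 = 0  x_4 = -9  x_5 = -27  …  x_{11} = -83835  x_{12} = -317844  x_{13} = -1205037  x_{14} = -4568643.

-4568643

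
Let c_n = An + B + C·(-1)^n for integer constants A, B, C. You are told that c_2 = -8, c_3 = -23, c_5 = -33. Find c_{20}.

At n = 2, 3, 5: 2A + B + C = -8; 3A + B - C = -23; 5A + B - C = -33.
Subtracting the first from the second: A - 2C = -15.
Subtracting the second from the third: 2A = -10.
Solving: C = 5, A = -5, then B = -3.
Therefore c_{20} = -100 + (-3) + 5·1 = -98.

-98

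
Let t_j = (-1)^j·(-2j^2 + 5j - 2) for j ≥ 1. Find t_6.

-44

(-1)^6 = 1; -2j^2 + 5j - 2 at j=6 is -44; so t_6 = -44.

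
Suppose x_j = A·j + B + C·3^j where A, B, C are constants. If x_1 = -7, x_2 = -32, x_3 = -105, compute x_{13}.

Write the equations: A + B + 3C = -7; 2A + B + 9C = -32; 3A + B + 27C = -105.
Subtracting the first from the second: A + 6C = -25.
Subtracting the second from the third: A + 18C = -73.
Solving: C = -4, A = -1, then B = 6.
Hence x_{13} = -1·13 + 6 + (-4)·1594323 = -6377299.

-6377299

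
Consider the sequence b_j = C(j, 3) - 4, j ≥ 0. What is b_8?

C(8, 3) = 56, so b_8 = 52.

52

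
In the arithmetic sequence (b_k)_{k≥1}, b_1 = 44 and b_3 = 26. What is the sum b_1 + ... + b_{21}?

-966

Common difference d = (26 - 44) / (3 - 1) = -9.
b_k = 44 + (k - 1)·(-9).
b_{21} = -136; S = 21·(44 + (-136))/2 = -966.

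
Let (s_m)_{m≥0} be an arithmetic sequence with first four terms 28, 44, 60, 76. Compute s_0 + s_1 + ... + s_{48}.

Common difference d = 16.
s_m = 28 + (m - 0)·16.
s_{48} = 796; S = 49·(28 + 796)/2 = 20188.

20188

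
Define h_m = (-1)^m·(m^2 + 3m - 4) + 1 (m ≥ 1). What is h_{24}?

645

(-1)^24 = 1; m^2 + 3m - 4 at m=24 is 644; so h_{24} = 645.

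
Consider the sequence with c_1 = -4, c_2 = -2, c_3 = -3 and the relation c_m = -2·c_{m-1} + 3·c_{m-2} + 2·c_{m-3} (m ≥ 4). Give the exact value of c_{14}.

-107348

Compute successive terms:
c_4 = -8;  c_5 = 3;  c_6 = -36;  …;  c_{11} = 4777;  c_{12} = -13600;  c_{13} = 38051;  c_{14} = -107348.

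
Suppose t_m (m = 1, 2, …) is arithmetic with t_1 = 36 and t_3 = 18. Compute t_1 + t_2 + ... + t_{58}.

-12789

Common difference d = (18 - 36) / (3 - 1) = -9.
t_m = 36 + (m - 1)·(-9).
t_{58} = -477; S = 58·(36 + (-477))/2 = -12789.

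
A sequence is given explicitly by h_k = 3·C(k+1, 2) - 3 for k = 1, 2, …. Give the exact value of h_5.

42

C(6, 2) = 15, so h_5 = 42.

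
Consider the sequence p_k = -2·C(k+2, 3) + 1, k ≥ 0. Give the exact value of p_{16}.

-1631

C(18, 3) = 816, so p_{16} = -1631.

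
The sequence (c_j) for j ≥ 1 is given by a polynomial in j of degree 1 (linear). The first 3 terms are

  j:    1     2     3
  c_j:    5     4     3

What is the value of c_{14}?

-8

1st diffs: -1, -1 (constant).
So c_j = -j + 6.
Evaluating at j = 14 gives c_{14} = -8.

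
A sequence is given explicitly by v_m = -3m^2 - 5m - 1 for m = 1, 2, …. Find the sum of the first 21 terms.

Over m = 1..21: Σm = 231, Σm² = 3311.
Total = (-3)·3311 + (-5)·231 + (-1)·21 = -11109.

-11109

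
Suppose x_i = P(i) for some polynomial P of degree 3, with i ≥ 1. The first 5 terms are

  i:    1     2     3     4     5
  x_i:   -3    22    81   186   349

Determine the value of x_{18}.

1st diffs: 25, 59, 105, 163.
2nd diffs: 34, 46, 58.
3rd diffs: 12, 12 (constant).
So x_i = 2i^3 + 5i^2 - 4i - 6.
Evaluating at i = 18 gives x_{18} = 13206.

13206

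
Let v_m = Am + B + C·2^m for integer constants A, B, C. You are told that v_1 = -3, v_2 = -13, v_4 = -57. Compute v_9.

Plug in m = 1, 2, 4: A + B + 2C = -3; 2A + B + 4C = -13; 4A + B + 16C = -57.
Subtracting the first from the second: A + 2C = -10.
Subtracting the second from the third: 2A + 12C = -44.
Solving: C = -3, A = -4, then B = 7.
Hence v_9 = -4·9 + 7 + (-3)·512 = -1565.

-1565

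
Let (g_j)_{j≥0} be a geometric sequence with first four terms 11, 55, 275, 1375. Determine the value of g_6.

171875

Common ratio r = 5.
g_j = 11·5^(j-0).
g_6 = 11·5^6 = 171875.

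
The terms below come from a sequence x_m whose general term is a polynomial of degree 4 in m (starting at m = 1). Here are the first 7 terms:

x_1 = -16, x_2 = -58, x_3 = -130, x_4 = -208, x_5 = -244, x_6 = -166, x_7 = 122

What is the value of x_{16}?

1st diffs: -42, -72, -78, -36, 78, 288.
2nd diffs: -30, -6, 42, 114, 210.
3rd diffs: 24, 48, 72, 96.
4th diffs: 24, 24, 24 (constant).
So x_m = m^4 - 6m^3 - 4m^2 - 3m - 4.
Evaluating at m = 16 gives x_{16} = 39884.

39884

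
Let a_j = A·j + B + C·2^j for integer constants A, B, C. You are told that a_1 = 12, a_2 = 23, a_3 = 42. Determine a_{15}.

The three given values yield: A + B + 2C = 12; 2A + B + 4C = 23; 3A + B + 8C = 42.
Subtracting the first from the second: A + 2C = 11.
Subtracting the second from the third: A + 4C = 19.
Solving: C = 4, A = 3, then B = 1.
Hence a_{15} = 3·15 + 1 + 4·32768 = 131118.

131118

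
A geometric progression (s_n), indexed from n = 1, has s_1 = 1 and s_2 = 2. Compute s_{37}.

68719476736

Common ratio r = 2.
s_n = 1·2^(n-1).
s_{37} = 1·2^36 = 68719476736.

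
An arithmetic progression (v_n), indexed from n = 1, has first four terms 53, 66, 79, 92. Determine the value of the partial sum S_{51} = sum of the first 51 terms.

Common difference d = 13.
v_n = 53 + (n - 1)·13.
v_{51} = 703; S = 51·(53 + 703)/2 = 19278.

19278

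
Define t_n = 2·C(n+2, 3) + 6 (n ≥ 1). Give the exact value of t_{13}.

916

C(15, 3) = 455, so t_{13} = 916.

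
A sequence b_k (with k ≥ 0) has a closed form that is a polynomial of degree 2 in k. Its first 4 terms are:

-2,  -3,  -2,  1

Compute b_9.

1st diffs: -1, 1, 3.
2nd diffs: 2, 2 (constant).
So b_k = k^2 - 2k - 2.
Evaluating at k = 9 gives b_9 = 61.

61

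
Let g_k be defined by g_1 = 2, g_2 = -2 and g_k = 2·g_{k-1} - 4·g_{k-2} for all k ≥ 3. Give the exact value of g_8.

Compute successive terms:
g_3 = -12, g_4 = -16, g_5 = 16, g_6 = 96, g_7 = 128, g_8 = -128.

-128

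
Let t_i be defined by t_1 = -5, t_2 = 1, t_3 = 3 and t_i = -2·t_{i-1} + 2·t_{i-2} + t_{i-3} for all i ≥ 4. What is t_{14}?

-143999

Compute successive terms:
t_4 = -9, t_5 = 25, t_6 = -65, …, t_{11} = 8025, t_{12} = -21009, t_{13} = 55003, t_{14} = -143999.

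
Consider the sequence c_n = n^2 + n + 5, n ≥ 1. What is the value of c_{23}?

557

c_{23} = 1·23^2 + 1·23 + 5 = 557.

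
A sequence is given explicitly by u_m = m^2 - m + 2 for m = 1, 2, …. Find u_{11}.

u_{11} = 1·11^2 - 1·11 + 2 = 112.

112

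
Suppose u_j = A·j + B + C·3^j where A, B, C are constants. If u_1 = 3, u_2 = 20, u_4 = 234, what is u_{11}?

Write the equations: A + B + 3C = 3; 2A + B + 9C = 20; 4A + B + 81C = 234.
Subtracting the first from the second: A + 6C = 17.
Subtracting the second from the third: 2A + 72C = 214.
Solving: C = 3, A = -1, then B = -5.
Therefore u_{11} = -11 + (-5) + 3·177147 = 531425.

531425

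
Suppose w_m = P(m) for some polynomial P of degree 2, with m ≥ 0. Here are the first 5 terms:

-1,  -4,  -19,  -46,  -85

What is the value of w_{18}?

1st diffs: -3, -15, -27, -39.
2nd diffs: -12, -12, -12 (constant).
Newton forward-difference form: w_m = -1 + (-3)·C(m,1) + (-12)·C(m,2).
At m = 18: m = 18, so w_{18} = -1 - 54 - 1836 = -1891.

-1891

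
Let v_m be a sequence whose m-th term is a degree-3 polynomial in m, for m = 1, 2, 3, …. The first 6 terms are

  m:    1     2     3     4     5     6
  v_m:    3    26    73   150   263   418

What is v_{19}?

1st diffs: 23, 47, 77, 113, 155.
2nd diffs: 24, 30, 36, 42.
3rd diffs: 6, 6, 6 (constant).
Newton forward-difference form: v_m = 3 + 23·C(m-1,1) + 24·C(m-1,2) + 6·C(m-1,3).
At m = 19: m-1 = 18, so v_{19} = 3 + 414 + 3672 + 4896 = 8985.

8985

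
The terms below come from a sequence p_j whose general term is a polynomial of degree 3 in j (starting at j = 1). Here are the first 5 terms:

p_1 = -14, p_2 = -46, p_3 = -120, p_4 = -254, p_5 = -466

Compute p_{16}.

-13094

1st diffs: -32, -74, -134, -212.
2nd diffs: -42, -60, -78.
3rd diffs: -18, -18 (constant).
Newton forward-difference form: p_j = -14 + (-32)·C(j-1,1) + (-42)·C(j-1,2) + (-18)·C(j-1,3).
At j = 16: j-1 = 15, so p_{16} = -14 - 480 - 4410 - 8190 = -13094.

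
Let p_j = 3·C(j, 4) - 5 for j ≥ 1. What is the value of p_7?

100

C(7, 4) = 35, so p_7 = 100.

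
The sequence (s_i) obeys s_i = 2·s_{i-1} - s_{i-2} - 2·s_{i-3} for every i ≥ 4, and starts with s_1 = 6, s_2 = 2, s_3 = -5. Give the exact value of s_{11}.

743

s_4 = -24, s_5 = -47, s_6 = -60, s_7 = -25, s_8 = 104, s_9 = 353, s_{10} = 652, s_{11} = 743.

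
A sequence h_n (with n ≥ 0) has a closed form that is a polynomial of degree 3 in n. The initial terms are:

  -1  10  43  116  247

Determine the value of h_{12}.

1st diffs: 11, 33, 73, 131.
2nd diffs: 22, 40, 58.
3rd diffs: 18, 18 (constant).
Newton forward-difference form: h_n = -1 + 11·C(n,1) + 22·C(n,2) + 18·C(n,3).
At n = 12: n = 12, so h_{12} = -1 + 132 + 1452 + 3960 = 5543.

5543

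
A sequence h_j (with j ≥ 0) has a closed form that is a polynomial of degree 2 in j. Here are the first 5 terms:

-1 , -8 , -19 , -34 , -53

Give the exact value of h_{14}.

-463

1st diffs: -7, -11, -15, -19.
2nd diffs: -4, -4, -4 (constant).
Newton forward-difference form: h_j = -1 + (-7)·C(j,1) + (-4)·C(j,2).
At j = 14: j = 14, so h_{14} = -1 - 98 - 364 = -463.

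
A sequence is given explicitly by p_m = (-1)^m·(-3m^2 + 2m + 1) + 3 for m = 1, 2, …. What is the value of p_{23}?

(-1)^23 = -1; -3m^2 + 2m + 1 at m=23 is -1540; so p_{23} = 1543.

1543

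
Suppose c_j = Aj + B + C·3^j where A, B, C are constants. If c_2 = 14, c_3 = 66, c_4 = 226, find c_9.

59022

Plug in j = 2, 3, 4: 2A + B + 9C = 14; 3A + B + 27C = 66; 4A + B + 81C = 226.
Subtracting the first from the second: A + 18C = 52.
Subtracting the second from the third: A + 54C = 160.
Solving: C = 3, A = -2, then B = -9.
So c_j = -2·j + (-9) + 3·3^j; at j=9 this is 59022.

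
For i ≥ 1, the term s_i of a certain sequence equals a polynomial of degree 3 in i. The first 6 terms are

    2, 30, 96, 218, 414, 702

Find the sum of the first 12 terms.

1st diffs: 28, 66, 122, 196, 288.
2nd diffs: 38, 56, 74, 92.
3rd diffs: 18, 18, 18 (constant).
Newton forward-difference form: s_i = 2 + 28·C(i-1,1) + 38·C(i-1,2) + 18·C(i-1,3).
Continuing: …, 1100, 1626, 2298, 3134, …, s_{12} = 5370.
Summing i = 1..12 (12 terms) gives 19142.

19142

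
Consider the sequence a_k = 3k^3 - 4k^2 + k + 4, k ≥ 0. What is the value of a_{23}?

34412

a_{23} = 3·23^3 - 4·23^2 + 1·23 + 4 = 34412.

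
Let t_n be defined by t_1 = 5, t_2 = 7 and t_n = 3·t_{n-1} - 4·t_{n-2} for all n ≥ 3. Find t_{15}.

Iterate the recurrence:
t_3 = 1; t_4 = -25; t_5 = -79; …; t_{12} = -1753; t_{13} = -16015; t_{14} = -41033; t_{15} = -59039.

-59039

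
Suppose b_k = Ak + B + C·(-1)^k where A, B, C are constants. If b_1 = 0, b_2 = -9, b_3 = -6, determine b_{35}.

At k = 1, 2, 3: A + B - C = 0; 2A + B + C = -9; 3A + B - C = -6.
Subtracting the first from the second: A + 2C = -9.
Subtracting the second from the third: A - 2C = 3.
Solving: C = -3, A = -3, then B = 0.
Hence b_{35} = -3·35 + 0 + (-3)·(-1) = -102.

-102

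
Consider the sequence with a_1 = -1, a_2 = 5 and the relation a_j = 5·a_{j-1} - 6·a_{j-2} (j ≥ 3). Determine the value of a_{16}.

100180205

Iterate the recurrence:
a_3 = 31  a_4 = 125  a_5 = 439  …  a_{13} = 3687319  a_{14} = 11094725  a_{15} = 33349711  a_{16} = 100180205.
(Characteristic roots are 3 and 2.)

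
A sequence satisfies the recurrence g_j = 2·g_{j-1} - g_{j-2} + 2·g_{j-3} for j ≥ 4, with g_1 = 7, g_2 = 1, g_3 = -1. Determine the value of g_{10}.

Iterate the recurrence:
g_4 = 11;  g_5 = 25;  g_6 = 37;  g_7 = 71;  g_8 = 155;  g_9 = 313;  g_{10} = 613.

613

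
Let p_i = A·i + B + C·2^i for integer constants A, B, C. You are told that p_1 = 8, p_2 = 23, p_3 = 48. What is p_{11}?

At i = 1, 2, 3: A + B + 2C = 8; 2A + B + 4C = 23; 3A + B + 8C = 48.
Subtracting the first from the second: A + 2C = 15.
Subtracting the second from the third: A + 4C = 25.
Solving: C = 5, A = 5, then B = -7.
Therefore p_{11} = 55 + (-7) + 5·2048 = 10288.

10288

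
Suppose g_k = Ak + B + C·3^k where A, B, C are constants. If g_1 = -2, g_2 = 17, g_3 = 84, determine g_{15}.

57395544

At k = 1, 2, 3: A + B + 3C = -2; 2A + B + 9C = 17; 3A + B + 27C = 84.
Subtracting the first from the second: A + 6C = 19.
Subtracting the second from the third: A + 18C = 67.
Solving: C = 4, A = -5, then B = -9.
Hence g_{15} = -5·15 + (-9) + 4·14348907 = 57395544.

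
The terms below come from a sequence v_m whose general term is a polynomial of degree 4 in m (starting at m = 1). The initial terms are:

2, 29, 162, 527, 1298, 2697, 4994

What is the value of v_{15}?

103938

1st diffs: 27, 133, 365, 771, 1399, 2297.
2nd diffs: 106, 232, 406, 628, 898.
3rd diffs: 126, 174, 222, 270.
4th diffs: 48, 48, 48 (constant).
Newton forward-difference form: v_m = 2 + 27·C(m-1,1) + 106·C(m-1,2) + 126·C(m-1,3) + 48·C(m-1,4).
At m = 15: m-1 = 14, so v_{15} = 2 + 378 + 9646 + 45864 + 48048 = 103938.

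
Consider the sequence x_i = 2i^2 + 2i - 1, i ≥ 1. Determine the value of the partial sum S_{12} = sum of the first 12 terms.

1444

Over i = 1..12: Σi = 78, Σi² = 650.
Total = (2)·650 + (2)·78 + (-1)·12 = 1444.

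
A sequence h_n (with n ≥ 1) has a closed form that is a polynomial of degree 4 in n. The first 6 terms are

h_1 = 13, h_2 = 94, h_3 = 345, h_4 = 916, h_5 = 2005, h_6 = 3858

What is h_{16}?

152848

1st diffs: 81, 251, 571, 1089, 1853.
2nd diffs: 170, 320, 518, 764.
3rd diffs: 150, 198, 246.
4th diffs: 48, 48 (constant).
Newton forward-difference form: h_n = 13 + 81·C(n-1,1) + 170·C(n-1,2) + 150·C(n-1,3) + 48·C(n-1,4).
At n = 16: n-1 = 15, so h_{16} = 13 + 1215 + 17850 + 68250 + 65520 = 152848.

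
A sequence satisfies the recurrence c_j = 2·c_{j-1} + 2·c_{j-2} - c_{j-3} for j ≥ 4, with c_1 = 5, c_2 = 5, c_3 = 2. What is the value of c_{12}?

c_4 = 9;  c_5 = 17;  c_6 = 50;  c_7 = 125;  c_8 = 333;  c_9 = 866;  c_{10} = 2273;  c_{11} = 5945;  c_{12} = 15570.

15570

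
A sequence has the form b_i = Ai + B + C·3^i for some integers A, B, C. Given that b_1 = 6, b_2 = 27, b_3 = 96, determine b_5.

Write the equations: A + B + 3C = 6; 2A + B + 9C = 27; 3A + B + 27C = 96.
Subtracting the first from the second: A + 6C = 21.
Subtracting the second from the third: A + 18C = 69.
Solving: C = 4, A = -3, then B = -3.
Hence b_5 = -3·5 + (-3) + 4·243 = 954.

954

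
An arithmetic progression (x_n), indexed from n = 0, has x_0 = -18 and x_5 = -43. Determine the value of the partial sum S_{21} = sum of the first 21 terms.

-1428

Common difference d = (-43 - (-18)) / (5 - 0) = -5.
x_n = -18 + (n - 0)·(-5).
x_{20} = -118; S = 21·(-18 + (-118))/2 = -1428.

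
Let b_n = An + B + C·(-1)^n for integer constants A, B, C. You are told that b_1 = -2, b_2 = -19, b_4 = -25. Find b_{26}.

Write the equations: A + B - C = -2; 2A + B + C = -19; 4A + B + C = -25.
Subtracting the first from the second: A + 2C = -17.
Subtracting the second from the third: 2A = -6.
Solving: C = -7, A = -3, then B = -6.
So b_n = -3·n + (-6) + (-7)·(-1)^n; at n=26 this is -91.

-91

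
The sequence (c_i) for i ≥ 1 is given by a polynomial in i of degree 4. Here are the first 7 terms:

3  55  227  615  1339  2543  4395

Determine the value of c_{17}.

1st diffs: 52, 172, 388, 724, 1204, 1852.
2nd diffs: 120, 216, 336, 480, 648.
3rd diffs: 96, 120, 144, 168.
4th diffs: 24, 24, 24 (constant).
Newton forward-difference form: c_i = 3 + 52·C(i-1,1) + 120·C(i-1,2) + 96·C(i-1,3) + 24·C(i-1,4).
At i = 17: i-1 = 16, so c_{17} = 3 + 832 + 14400 + 53760 + 43680 = 112675.

112675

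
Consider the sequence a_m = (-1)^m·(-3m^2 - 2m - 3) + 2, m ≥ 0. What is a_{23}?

1638

(-1)^23 = -1; -3m^2 - 2m - 3 at m=23 is -1636; so a_{23} = 1638.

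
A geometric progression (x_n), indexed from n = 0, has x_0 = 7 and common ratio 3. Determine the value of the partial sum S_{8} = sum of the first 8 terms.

x_n = 7·3^(n-0).
S = 7·(3^8 - 1)/(3 - 1) = 7·(6561 - 1)/(2) = 22960.

22960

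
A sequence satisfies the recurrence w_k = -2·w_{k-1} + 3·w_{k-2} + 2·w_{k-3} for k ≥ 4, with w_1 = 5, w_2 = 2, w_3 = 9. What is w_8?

-538

Applying the relation repeatedly:
w_4 = -2, w_5 = 35, w_6 = -58, w_7 = 217, w_8 = -538.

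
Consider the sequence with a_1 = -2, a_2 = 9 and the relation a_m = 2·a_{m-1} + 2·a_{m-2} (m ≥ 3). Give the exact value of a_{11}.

50400

Applying the relation repeatedly:
a_3 = 14, a_4 = 46, a_5 = 120, a_6 = 332, a_7 = 904, a_8 = 2472, a_9 = 6752, a_{10} = 18448, a_{11} = 50400.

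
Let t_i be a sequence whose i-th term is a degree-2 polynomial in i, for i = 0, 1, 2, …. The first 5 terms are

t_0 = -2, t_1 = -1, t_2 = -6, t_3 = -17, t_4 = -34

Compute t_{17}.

-801

1st diffs: 1, -5, -11, -17.
2nd diffs: -6, -6, -6 (constant).
So t_i = -3i^2 + 4i - 2.
Evaluating at i = 17 gives t_{17} = -801.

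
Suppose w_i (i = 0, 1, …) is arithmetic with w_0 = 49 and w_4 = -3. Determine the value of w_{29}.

Common difference d = (-3 - 49) / (4 - 0) = -13.
w_i = 49 + (i - 0)·(-13).
w_{29} = 49 + 29·(-13) = -328.

-328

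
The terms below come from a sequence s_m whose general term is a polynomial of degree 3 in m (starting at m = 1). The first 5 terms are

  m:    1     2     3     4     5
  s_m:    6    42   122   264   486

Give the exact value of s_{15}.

11066

1st diffs: 36, 80, 142, 222.
2nd diffs: 44, 62, 80.
3rd diffs: 18, 18 (constant).
Newton forward-difference form: s_m = 6 + 36·C(m-1,1) + 44·C(m-1,2) + 18·C(m-1,3).
At m = 15: m-1 = 14, so s_{15} = 6 + 504 + 4004 + 6552 = 11066.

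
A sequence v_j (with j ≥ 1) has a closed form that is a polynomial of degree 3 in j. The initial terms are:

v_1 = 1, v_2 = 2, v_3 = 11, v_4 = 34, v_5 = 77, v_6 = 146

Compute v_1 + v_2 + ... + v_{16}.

15536

1st diffs: 1, 9, 23, 43, 69.
2nd diffs: 8, 14, 20, 26.
3rd diffs: 6, 6, 6 (constant).
So v_j = j^3 - 2j^2 + 2.
Continuing: …, 247, 386, 569, 802, …, v_{16} = 3586.
Summing j = 1..16 (16 terms) gives 15536.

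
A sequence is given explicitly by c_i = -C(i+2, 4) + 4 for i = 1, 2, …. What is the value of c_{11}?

-711

C(13, 4) = 715, so c_{11} = -711.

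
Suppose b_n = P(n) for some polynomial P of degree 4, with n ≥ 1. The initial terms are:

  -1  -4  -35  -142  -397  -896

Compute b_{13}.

-24325

1st diffs: -3, -31, -107, -255, -499.
2nd diffs: -28, -76, -148, -244.
3rd diffs: -48, -72, -96.
4th diffs: -24, -24 (constant).
Newton forward-difference form: b_n = -1 + (-3)·C(n-1,1) + (-28)·C(n-1,2) + (-48)·C(n-1,3) + (-24)·C(n-1,4).
At n = 13: n-1 = 12, so b_{13} = -1 - 36 - 1848 - 10560 - 11880 = -24325.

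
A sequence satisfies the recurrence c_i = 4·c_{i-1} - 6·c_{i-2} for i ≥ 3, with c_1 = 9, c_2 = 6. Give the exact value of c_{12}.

c_3 = -30, c_4 = -156, c_5 = -444, c_6 = -840, c_7 = -696, c_8 = 2256, c_9 = 13200, c_{10} = 39264, c_{11} = 77856, c_{12} = 75840.

75840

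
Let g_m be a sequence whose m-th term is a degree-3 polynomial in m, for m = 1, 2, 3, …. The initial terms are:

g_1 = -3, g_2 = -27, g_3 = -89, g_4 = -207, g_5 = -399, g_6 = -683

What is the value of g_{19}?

-20937

1st diffs: -24, -62, -118, -192, -284.
2nd diffs: -38, -56, -74, -92.
3rd diffs: -18, -18, -18 (constant).
Newton forward-difference form: g_m = -3 + (-24)·C(m-1,1) + (-38)·C(m-1,2) + (-18)·C(m-1,3).
At m = 19: m-1 = 18, so g_{19} = -3 - 432 - 5814 - 14688 = -20937.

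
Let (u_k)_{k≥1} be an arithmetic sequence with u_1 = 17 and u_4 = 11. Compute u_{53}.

Common difference d = (11 - 17) / (4 - 1) = -2.
u_k = 17 + (k - 1)·(-2).
u_{53} = 17 + 52·(-2) = -87.

-87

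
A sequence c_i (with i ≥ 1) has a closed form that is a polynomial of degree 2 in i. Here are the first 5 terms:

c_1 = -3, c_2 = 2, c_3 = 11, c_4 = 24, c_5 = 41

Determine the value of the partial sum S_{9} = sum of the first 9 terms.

489

1st diffs: 5, 9, 13, 17.
2nd diffs: 4, 4, 4 (constant).
Newton forward-difference form: c_i = -3 + 5·C(i-1,1) + 4·C(i-1,2).
Continuing: 62, 87, 116, 149.
Summing i = 1..9 (9 terms) gives 489.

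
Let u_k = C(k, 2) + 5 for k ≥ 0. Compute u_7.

C(7, 2) = 21, so u_7 = 26.

26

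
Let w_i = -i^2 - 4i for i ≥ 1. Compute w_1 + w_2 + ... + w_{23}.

Over i = 1..23: Σi = 276, Σi² = 4324.
Total = (-1)·4324 + (-4)·276 = -5428.

-5428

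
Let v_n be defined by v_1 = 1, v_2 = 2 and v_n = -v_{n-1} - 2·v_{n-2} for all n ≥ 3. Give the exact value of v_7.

-8

Compute successive terms:
v_3 = -4; v_4 = 0; v_5 = 8; v_6 = -8; v_7 = -8.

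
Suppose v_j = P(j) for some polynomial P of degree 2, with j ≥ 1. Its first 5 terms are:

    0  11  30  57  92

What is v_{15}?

882

1st diffs: 11, 19, 27, 35.
2nd diffs: 8, 8, 8 (constant).
Newton forward-difference form: v_j = 11·C(j-1,1) + 8·C(j-1,2).
At j = 15: j-1 = 14, so v_{15} = 154 + 728 = 882.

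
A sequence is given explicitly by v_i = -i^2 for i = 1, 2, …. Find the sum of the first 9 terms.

Over i = 1..9: Σi = 45, Σi² = 285.
Total = (-1)·285 = -285.

-285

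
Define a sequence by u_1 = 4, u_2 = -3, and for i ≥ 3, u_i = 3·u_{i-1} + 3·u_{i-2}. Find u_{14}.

1205037

Step forward from the initial values:
u_3 = 3;  u_4 = 0;  u_5 = 9;  …;  u_{11} = 22113;  u_{12} = 83835;  u_{13} = 317844;  u_{14} = 1205037.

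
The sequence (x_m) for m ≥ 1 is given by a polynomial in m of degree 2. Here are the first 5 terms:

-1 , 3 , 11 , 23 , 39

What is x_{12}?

1st diffs: 4, 8, 12, 16.
2nd diffs: 4, 4, 4 (constant).
Newton forward-difference form: x_m = -1 + 4·C(m-1,1) + 4·C(m-1,2).
At m = 12: m-1 = 11, so x_{12} = -1 + 44 + 220 = 263.

263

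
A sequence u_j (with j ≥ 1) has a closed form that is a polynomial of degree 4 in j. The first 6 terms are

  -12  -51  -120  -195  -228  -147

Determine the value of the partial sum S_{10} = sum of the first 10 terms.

1st diffs: -39, -69, -75, -33, 81.
2nd diffs: -30, -6, 42, 114.
3rd diffs: 24, 48, 72.
4th diffs: 24, 24 (constant).
Newton forward-difference form: u_j = -12 + (-39)·C(j-1,1) + (-30)·C(j-1,2) + 24·C(j-1,3) + 24·C(j-1,4).
Continuing: 144, 765, 1860, 3597.
Summing j = 1..10 (10 terms) gives 5613.

5613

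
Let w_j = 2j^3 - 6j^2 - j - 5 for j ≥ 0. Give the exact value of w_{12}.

w_{12} = 2·12^3 - 6·12^2 - 1·12 - 5 = 2575.

2575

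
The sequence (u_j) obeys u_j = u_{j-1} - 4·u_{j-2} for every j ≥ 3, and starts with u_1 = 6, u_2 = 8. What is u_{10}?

Iterate the recurrence:
u_3 = -16;  u_4 = -48;  u_5 = 16;  u_6 = 208;  u_7 = 144;  u_8 = -688;  u_9 = -1264;  u_{10} = 1488.

1488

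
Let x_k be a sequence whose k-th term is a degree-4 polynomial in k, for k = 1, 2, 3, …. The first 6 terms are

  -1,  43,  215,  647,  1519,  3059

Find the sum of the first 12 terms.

1st diffs: 44, 172, 432, 872, 1540.
2nd diffs: 128, 260, 440, 668.
3rd diffs: 132, 180, 228.
4th diffs: 48, 48 (constant).
So x_k = 2k^4 + 2k^3 + 2k^2 - 6k - 1.
Continuing: …, 5543, 9295, 14687, 22139, …, x_{12} = 45143.
Summing k = 1..12 (12 terms) gives 134408.

134408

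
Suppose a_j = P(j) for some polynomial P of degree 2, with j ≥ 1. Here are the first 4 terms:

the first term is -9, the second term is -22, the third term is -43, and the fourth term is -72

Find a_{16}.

-1044

1st diffs: -13, -21, -29.
2nd diffs: -8, -8 (constant).
So a_j = -4j^2 - j - 4.
Evaluating at j = 16 gives a_{16} = -1044.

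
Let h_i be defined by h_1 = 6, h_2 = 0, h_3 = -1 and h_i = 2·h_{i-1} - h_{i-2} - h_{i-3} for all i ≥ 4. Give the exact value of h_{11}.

Iterate the recurrence:
h_4 = -8; h_5 = -15; h_6 = -21; h_7 = -19; h_8 = -2; h_9 = 36; h_{10} = 93; h_{11} = 152.

152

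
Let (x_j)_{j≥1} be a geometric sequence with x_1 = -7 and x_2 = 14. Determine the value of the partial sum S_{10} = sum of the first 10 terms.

Common ratio r = -2.
x_j = (-7)·(-2)^(j-1).
S = (-7)·((-2)^10 - 1)/(-2 - 1) = (-7)·(1024 - 1)/(-3) = 2387.

2387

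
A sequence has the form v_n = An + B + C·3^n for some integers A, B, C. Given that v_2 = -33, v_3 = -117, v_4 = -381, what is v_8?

The three given values yield: 2A + B + 9C = -33; 3A + B + 27C = -117; 4A + B + 81C = -381.
Subtracting the first from the second: A + 18C = -84.
Subtracting the second from the third: A + 54C = -264.
Solving: C = -5, A = 6, then B = 0.
Hence v_8 = 6·8 + 0 + (-5)·6561 = -32757.

-32757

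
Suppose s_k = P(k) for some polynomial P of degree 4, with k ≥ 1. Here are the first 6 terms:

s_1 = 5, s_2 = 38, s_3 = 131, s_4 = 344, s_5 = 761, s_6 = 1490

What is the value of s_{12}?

1st diffs: 33, 93, 213, 417, 729.
2nd diffs: 60, 120, 204, 312.
3rd diffs: 60, 84, 108.
4th diffs: 24, 24 (constant).
Newton forward-difference form: s_k = 5 + 33·C(k-1,1) + 60·C(k-1,2) + 60·C(k-1,3) + 24·C(k-1,4).
At k = 12: k-1 = 11, so s_{12} = 5 + 363 + 3300 + 9900 + 7920 = 21488.

21488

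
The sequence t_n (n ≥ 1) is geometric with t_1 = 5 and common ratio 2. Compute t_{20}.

t_n = 5·2^(n-1).
t_{20} = 5·2^19 = 2621440.

2621440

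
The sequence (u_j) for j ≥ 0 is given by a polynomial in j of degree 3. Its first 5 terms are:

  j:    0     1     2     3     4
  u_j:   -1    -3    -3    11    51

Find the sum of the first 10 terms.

2660

1st diffs: -2, 0, 14, 40.
2nd diffs: 2, 14, 26.
3rd diffs: 12, 12 (constant).
Newton forward-difference form: u_j = -1 + (-2)·C(j,1) + 2·C(j,2) + 12·C(j,3).
Continuing: …, 129, 257, 447, 711, …, u_9 = 1061.
Summing j = 0..9 (10 terms) gives 2660.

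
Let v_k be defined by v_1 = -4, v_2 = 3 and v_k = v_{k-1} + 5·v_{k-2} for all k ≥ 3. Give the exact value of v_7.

Iterate the recurrence:
v_3 = -17;  v_4 = -2;  v_5 = -87;  v_6 = -97;  v_7 = -532.

-532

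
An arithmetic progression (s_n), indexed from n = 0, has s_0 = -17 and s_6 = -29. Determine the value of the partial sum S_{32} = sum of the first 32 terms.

Common difference d = (-29 - (-17)) / (6 - 0) = -2.
s_n = -17 + (n - 0)·(-2).
s_{31} = -79; S = 32·(-17 + (-79))/2 = -1536.

-1536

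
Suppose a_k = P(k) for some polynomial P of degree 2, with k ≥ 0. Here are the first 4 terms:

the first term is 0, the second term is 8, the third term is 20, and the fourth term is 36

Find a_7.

140

1st diffs: 8, 12, 16.
2nd diffs: 4, 4 (constant).
Newton forward-difference form: a_k = 8·C(k,1) + 4·C(k,2).
At k = 7: k = 7, so a_7 = 56 + 84 = 140.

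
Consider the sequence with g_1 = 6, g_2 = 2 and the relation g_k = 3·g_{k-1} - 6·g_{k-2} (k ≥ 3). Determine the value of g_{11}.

Step forward from the initial values:
g_3 = -30; g_4 = -102; g_5 = -126; g_6 = 234; g_7 = 1458; g_8 = 2970; g_9 = 162; g_{10} = -17334; g_{11} = -52974.

-52974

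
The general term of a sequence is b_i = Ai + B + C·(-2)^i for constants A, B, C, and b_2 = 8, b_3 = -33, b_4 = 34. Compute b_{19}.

Write the equations: 2A + B + 4C = 8; 3A + B - 8C = -33; 4A + B + 16C = 34.
Subtracting the first from the second: A - 12C = -41.
Subtracting the second from the third: A + 24C = 67.
Solving: C = 3, A = -5, then B = 6.
Therefore b_{19} = -95 + 6 + 3·(-524288) = -1572953.

-1572953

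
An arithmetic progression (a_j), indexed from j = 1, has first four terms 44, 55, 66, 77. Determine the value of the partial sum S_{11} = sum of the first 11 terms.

Common difference d = 11.
a_j = 44 + (j - 1)·11.
a_{11} = 154; S = 11·(44 + 154)/2 = 1089.

1089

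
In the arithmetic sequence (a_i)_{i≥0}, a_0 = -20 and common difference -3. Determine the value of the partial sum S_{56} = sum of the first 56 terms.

a_i = -20 + (i - 0)·(-3).
a_{55} = -185; S = 56·(-20 + (-185))/2 = -5740.

-5740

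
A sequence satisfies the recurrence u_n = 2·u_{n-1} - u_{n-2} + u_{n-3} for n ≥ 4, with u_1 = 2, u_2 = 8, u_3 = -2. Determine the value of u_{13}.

-748

u_4 = -10, u_5 = -10, u_6 = -12, u_7 = -24, u_8 = -46, u_9 = -80, u_{10} = -138, u_{11} = -242, u_{12} = -426, u_{13} = -748.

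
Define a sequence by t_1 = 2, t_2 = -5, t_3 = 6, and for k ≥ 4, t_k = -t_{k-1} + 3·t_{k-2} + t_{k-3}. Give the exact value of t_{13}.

17476

Applying the relation repeatedly:
t_4 = -19, t_5 = 32, t_6 = -83, t_7 = 160, t_8 = -377, t_9 = 774, t_{10} = -1745, t_{11} = 3690, t_{12} = -8151, t_{13} = 17476.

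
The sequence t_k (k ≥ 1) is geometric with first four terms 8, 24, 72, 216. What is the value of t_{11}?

472392

Common ratio r = 3.
t_k = 8·3^(k-1).
t_{11} = 8·3^10 = 472392.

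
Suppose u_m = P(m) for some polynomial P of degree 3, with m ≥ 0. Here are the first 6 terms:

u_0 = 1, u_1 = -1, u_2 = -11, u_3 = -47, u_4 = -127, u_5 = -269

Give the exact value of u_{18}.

1st diffs: -2, -10, -36, -80, -142.
2nd diffs: -8, -26, -44, -62.
3rd diffs: -18, -18, -18 (constant).
So u_m = -3m^3 + 5m^2 - 4m + 1.
Evaluating at m = 18 gives u_{18} = -15947.

-15947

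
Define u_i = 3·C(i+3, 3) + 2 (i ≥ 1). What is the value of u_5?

C(8, 3) = 56, so u_5 = 170.

170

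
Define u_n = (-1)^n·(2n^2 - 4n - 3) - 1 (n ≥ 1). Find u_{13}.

(-1)^13 = -1; 2n^2 - 4n - 3 at n=13 is 283; so u_{13} = -284.

-284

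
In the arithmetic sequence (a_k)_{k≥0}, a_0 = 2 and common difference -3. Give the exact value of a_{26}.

-76

a_k = 2 + (k - 0)·(-3).
a_{26} = 2 + 26·(-3) = -76.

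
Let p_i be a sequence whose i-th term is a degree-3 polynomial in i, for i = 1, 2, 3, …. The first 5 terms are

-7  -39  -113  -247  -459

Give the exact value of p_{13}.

1st diffs: -32, -74, -134, -212.
2nd diffs: -42, -60, -78.
3rd diffs: -18, -18 (constant).
So p_i = -3i^3 - 3i^2 - 2i + 1.
Evaluating at i = 13 gives p_{13} = -7123.

-7123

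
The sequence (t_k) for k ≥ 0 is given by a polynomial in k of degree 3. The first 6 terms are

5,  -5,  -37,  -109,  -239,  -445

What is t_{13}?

1st diffs: -10, -32, -72, -130, -206.
2nd diffs: -22, -40, -58, -76.
3rd diffs: -18, -18, -18 (constant).
Newton forward-difference form: t_k = 5 + (-10)·C(k,1) + (-22)·C(k,2) + (-18)·C(k,3).
At k = 13: k = 13, so t_{13} = 5 - 130 - 1716 - 5148 = -6989.

-6989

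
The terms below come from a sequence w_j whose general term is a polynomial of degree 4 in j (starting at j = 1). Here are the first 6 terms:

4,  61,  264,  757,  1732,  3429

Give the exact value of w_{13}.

65764

1st diffs: 57, 203, 493, 975, 1697.
2nd diffs: 146, 290, 482, 722.
3rd diffs: 144, 192, 240.
4th diffs: 48, 48 (constant).
Newton forward-difference form: w_j = 4 + 57·C(j-1,1) + 146·C(j-1,2) + 144·C(j-1,3) + 48·C(j-1,4).
At j = 13: j-1 = 12, so w_{13} = 4 + 684 + 9636 + 31680 + 23760 = 65764.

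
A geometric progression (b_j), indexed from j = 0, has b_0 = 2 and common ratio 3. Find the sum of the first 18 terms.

b_j = 2·3^(j-0).
S = 2·(3^18 - 1)/(3 - 1) = 2·(387420489 - 1)/(2) = 387420488.

387420488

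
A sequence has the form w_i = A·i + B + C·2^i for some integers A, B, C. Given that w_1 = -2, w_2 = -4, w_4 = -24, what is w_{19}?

Write the equations: A + B + 2C = -2; 2A + B + 4C = -4; 4A + B + 16C = -24.
Subtracting the first from the second: A + 2C = -2.
Subtracting the second from the third: 2A + 12C = -20.
Solving: C = -2, A = 2, then B = 0.
Therefore w_{19} = 38 + 0 + (-2)·524288 = -1048538.

-1048538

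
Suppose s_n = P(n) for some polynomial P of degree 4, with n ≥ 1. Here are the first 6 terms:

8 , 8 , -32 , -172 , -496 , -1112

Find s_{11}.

1st diffs: 0, -40, -140, -324, -616.
2nd diffs: -40, -100, -184, -292.
3rd diffs: -60, -84, -108.
4th diffs: -24, -24 (constant).
So s_n = -n^4 + 5n^2 + 4.
Evaluating at n = 11 gives s_{11} = -14032.

-14032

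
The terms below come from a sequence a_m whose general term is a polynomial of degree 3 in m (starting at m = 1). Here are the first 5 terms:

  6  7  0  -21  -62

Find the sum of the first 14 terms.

1st diffs: 1, -7, -21, -41.
2nd diffs: -8, -14, -20.
3rd diffs: -6, -6 (constant).
Newton forward-difference form: a_m = 6 + 1·C(m-1,1) + (-8)·C(m-1,2) + (-6)·C(m-1,3).
Continuing: …, -129, -228, -365, -546, …, a_{14} = -2321.
Summing m = 1..14 (14 terms) gives -8743.

-8743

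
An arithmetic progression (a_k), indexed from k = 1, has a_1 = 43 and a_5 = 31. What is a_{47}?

-95

Common difference d = (31 - 43) / (5 - 1) = -3.
a_k = 43 + (k - 1)·(-3).
a_{47} = 43 + 46·(-3) = -95.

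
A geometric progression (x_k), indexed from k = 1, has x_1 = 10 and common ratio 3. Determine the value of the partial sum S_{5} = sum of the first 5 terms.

x_k = 10·3^(k-1).
S = 10·(3^5 - 1)/(3 - 1) = 10·(243 - 1)/(2) = 1210.

1210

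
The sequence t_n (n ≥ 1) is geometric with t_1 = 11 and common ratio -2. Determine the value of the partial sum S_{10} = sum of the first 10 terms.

-3751

t_n = 11·(-2)^(n-1).
S = 11·((-2)^10 - 1)/(-2 - 1) = 11·(1024 - 1)/(-3) = -3751.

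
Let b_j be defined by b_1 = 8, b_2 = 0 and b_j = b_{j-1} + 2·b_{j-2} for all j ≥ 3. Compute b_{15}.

43696

b_3 = 16;  b_4 = 16;  b_5 = 48;  …;  b_{12} = 5456;  b_{13} = 10928;  b_{14} = 21840;  b_{15} = 43696.
(Characteristic roots are 2 and -1.)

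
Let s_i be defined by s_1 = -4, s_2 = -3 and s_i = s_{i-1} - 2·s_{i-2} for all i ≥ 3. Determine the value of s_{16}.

-461

Iterate the recurrence:
s_3 = 5; s_4 = 11; s_5 = 1; …; s_{13} = 49; s_{14} = 363; s_{15} = 265; s_{16} = -461.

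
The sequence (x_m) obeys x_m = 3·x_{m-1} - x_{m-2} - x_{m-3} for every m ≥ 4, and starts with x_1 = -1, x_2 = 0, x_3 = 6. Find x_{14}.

Compute successive terms:
x_4 = 19; x_5 = 51; x_6 = 128; …; x_{11} = 10782; x_{12} = 26035; x_{13} = 62859; x_{14} = 151760.

151760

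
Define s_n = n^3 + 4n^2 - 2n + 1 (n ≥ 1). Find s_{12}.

2281

s_{12} = 1·12^3 + 4·12^2 - 2·12 + 1 = 2281.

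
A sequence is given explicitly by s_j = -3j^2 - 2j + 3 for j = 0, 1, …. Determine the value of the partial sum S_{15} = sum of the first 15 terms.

Over j = 0..14: Σj = 105, Σj² = 1015.
Total = (-3)·1015 + (-2)·105 + (3)·15 = -3210.

-3210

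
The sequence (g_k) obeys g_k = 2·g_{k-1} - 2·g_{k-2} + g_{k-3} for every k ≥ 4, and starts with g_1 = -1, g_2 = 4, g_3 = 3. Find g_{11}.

-8

Applying the relation repeatedly:
g_4 = -3, g_5 = -8, g_6 = -7, g_7 = -1, g_8 = 4, g_9 = 3, g_{10} = -3, g_{11} = -8.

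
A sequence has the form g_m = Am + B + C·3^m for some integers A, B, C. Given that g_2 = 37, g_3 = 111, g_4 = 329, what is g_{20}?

At m = 2, 3, 4: 2A + B + 9C = 37; 3A + B + 27C = 111; 4A + B + 81C = 329.
Subtracting the first from the second: A + 18C = 74.
Subtracting the second from the third: A + 54C = 218.
Solving: C = 4, A = 2, then B = -3.
Therefore g_{20} = 40 + (-3) + 4·3486784401 = 13947137641.

13947137641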